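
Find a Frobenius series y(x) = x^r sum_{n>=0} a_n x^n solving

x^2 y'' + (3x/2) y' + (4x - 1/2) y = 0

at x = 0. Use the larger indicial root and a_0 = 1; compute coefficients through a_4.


Write in Frobenius form y'' + (p(x)/x) y' + (q(x)/x^2) y = 0:
  p(x) = 3/2,  q(x) = 4x - 1/2.
Indicial equation: r(r-1) + (3/2) r + (-1/2) = 0 -> roots r_1 = 1/2, r_2 = -1.
Take r = r_1 = 1/2. Let y(x) = x^r sum_{n>=0} a_n x^n with a_0 = 1.
Substitute y = x^r sum a_n x^n and match x^{r+n}. The recurrence is
  D(n) a_n + 4 a_{n-1} = 0,  where D(n) = (r+n)(r+n-1) + (3/2)(r+n) + (-1/2).
  a_n = -4 / D(n) * a_{n-1}.
Since the indicial polynomial factors as (r - r_1)(r - r_2), D(n) = (r_1 + n - r_1)(r_1 + n - r_2) = n(n + 3/2).
Evaluating step by step (a_0 = 1):
  n = 1: D(1) = 1(1 + 3/2) = 5/2; numerator = -4(1) = -4; a_1 = (-4)/(5/2) = -8/5
  n = 2: D(2) = 2(2 + 3/2) = 7; numerator = -4(-8/5) = 32/5; a_2 = (32/5)/(7) = 32/35
  n = 3: D(3) = 3(3 + 3/2) = 27/2; numerator = -4(32/35) = -128/35; a_3 = (-128/35)/(27/2) = -256/945
  n = 4: D(4) = 4(4 + 3/2) = 22; numerator = -4(-256/945) = 1024/945; a_4 = (1024/945)/(22) = 512/10395

r = 1/2; a_0 = 1; a_1 = -8/5; a_2 = 32/35; a_3 = -256/945; a_4 = 512/10395


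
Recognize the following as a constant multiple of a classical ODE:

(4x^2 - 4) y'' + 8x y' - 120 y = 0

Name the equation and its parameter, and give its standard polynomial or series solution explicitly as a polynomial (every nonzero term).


All three coefficients share the factor -4; dividing through by -4 gives  (1 - x^2) y'' - 2x y' + 30 y = 0.
This matches the Legendre equation (1 - x^2) y'' - 2x y' + n(n+1) y = 0 (note the -2x y' term) with n(n+1) = 30, so n = 5; the polynomial solution is P_5(x).
With y = sum_k a_k x^k, matching x^k gives (k+2)(k+1) a_{k+2} = [k(k+1) - n(n+1)] a_k = (k - 5)(k + 6) a_k. The right side vanishes at k = 5, so the series with the parity of 5 terminates at degree 5.
Standard normalization (P_n(1) = 1): leading coefficient (2n)!/(2^n (n!)^2) = 3628800/(32*14400) = 63/8, so a_5 = 63/8. Work downward with a_k = (k+1)(k+2) a_{k+2} / ((k - 5)(k + 6)):
  a_3 = (4)(5)(63/8) / ((3 - 5)(3 + 6)) = (315/2)/(-18) = -35/4
  a_1 = (2)(3)(-35/4) / ((1 - 5)(1 + 6)) = (-105/2)/(-28) = 15/8
Hence P_5(x) = 63 x^5/8 - 35 x^3/4 + 15 x/8.

P_5(x); series = 63 x^5/8 - 35 x^3/4 + 15 x/8


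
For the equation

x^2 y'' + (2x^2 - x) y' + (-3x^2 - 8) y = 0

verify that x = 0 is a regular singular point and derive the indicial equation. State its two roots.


Divide by x^2 to reach normal form y'' + P_1(x) y' + P_2(x) y = 0 with P_1(x) = 2 - 1/x and P_2(x) = -3 - 8/x^2.
x = 0 is a singular point because the y'-coefficient 2 - 1/x has a pole at x = 0 and the y-coefficient -3 - 8/x^2 has a pole at x = 0.
It is a regular singular point because x P_1(x) = p(x) = 2x - 1 and x^2 P_2(x) = q(x) = -3x^2 - 8 are polynomials, hence analytic at x = 0.
p(0) = -1,  q(0) = -8.
Indicial equation: r(r-1) + p(0) r + q(0) = 0, i.e. r^2 + (p(0) - 1) r + q(0) = 0, i.e. r^2 - 2 r - 8 = 0.
Discriminant: (-2)^2 - 4(-8) = 36, so r = (2 ± 6)/2.
Solving: r_1 = 4, r_2 = -2.

indicial: r^2 - 2 r - 8 = 0; roots r_1 = 4, r_2 = -2


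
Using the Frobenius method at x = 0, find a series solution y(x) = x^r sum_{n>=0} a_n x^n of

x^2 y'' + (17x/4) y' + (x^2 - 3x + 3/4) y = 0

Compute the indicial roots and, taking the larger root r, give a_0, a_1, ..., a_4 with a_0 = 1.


Write in Frobenius form y'' + (p(x)/x) y' + (q(x)/x^2) y = 0:
  p(x) = 17/4,  q(x) = x^2 - 3x + 3/4.
Indicial equation: r(r-1) + (17/4) r + (3/4) = 0 -> roots r_1 = -1/4, r_2 = -3.
Take r = r_1 = -1/4. Let y(x) = x^r sum_{n>=0} a_n x^n with a_0 = 1.
Substitute y = x^r sum a_n x^n and match x^{r+n}. The recurrence is
  D(n) a_n - 3 a_{n-1} + 1 a_{n-2} = 0,  where D(n) = (r+n)(r+n-1) + (17/4)(r+n) + (3/4).
  a_n = [3 a_{n-1} - 1 a_{n-2}] / D(n).
Since the indicial polynomial factors as (r - r_1)(r - r_2), D(n) = (r_1 + n - r_1)(r_1 + n - r_2) = n(n + 11/4).
Evaluating step by step (a_0 = 1):
  n = 1: D(1) = 1(1 + 11/4) = 15/4; numerator = 3(1) = 3; a_1 = (3)/(15/4) = 4/5
  n = 2: D(2) = 2(2 + 11/4) = 19/2; numerator = 3(4/5) - 1(1) = 7/5; a_2 = (7/5)/(19/2) = 14/95
  n = 3: D(3) = 3(3 + 11/4) = 69/4; numerator = 3(14/95) - 1(4/5) = -34/95; a_3 = (-34/95)/(69/4) = -136/6555
  n = 4: D(4) = 4(4 + 11/4) = 27; numerator = 3(-136/6555) - 1(14/95) = -458/2185; a_4 = (-458/2185)/(27) = -458/58995

r = -1/4; a_0 = 1; a_1 = 4/5; a_2 = 14/95; a_3 = -136/6555; a_4 = -458/58995


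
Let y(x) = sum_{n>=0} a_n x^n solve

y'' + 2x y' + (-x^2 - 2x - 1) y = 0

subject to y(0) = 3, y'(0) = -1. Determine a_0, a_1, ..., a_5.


Ansatz: y(x) = sum_{n>=0} a_n x^n, so y'(x) = sum_{n>=1} n a_n x^(n-1) and y''(x) = sum_{n>=2} n(n-1) a_n x^(n-2).
Substitute into P(x) y'' + Q(x) y' + R(x) y = 0 with P(x) = 1, Q(x) = 2x, R(x) = -x^2 - 2x - 1, and match powers of x.
Initial conditions: a_0 = 3, a_1 = -1.
Setting the coefficient of each power of x to zero and solving order by order (substituting the coefficients already found):
  x^0: 2 a_2 - a_0 = 0  ->  2 a_2 = a_0 = 3  ->  a_2 = 3/2
  x^1: 6 a_3 + a_1 - 2 a_0 = 0  ->  6 a_3 = -a_1 + 2 a_0 = 7  ->  a_3 = 7/6
  x^2: 12 a_4 + 3 a_2 - 2 a_1 - a_0 = 0  ->  12 a_4 = -3 a_2 + 2 a_1 + a_0 = -7/2  ->  a_4 = -7/24
  x^3: 20 a_5 + 5 a_3 - 2 a_2 - a_1 = 0  ->  20 a_5 = -5 a_3 + 2 a_2 + a_1 = -23/6  ->  a_5 = -23/120
Truncated series: y(x) = 3 - x + (3/2) x^2 + (7/6) x^3 - (7/24) x^4 - (23/120) x^5 + O(x^6).

a_0 = 3; a_1 = -1; a_2 = 3/2; a_3 = 7/6; a_4 = -7/24; a_5 = -23/120


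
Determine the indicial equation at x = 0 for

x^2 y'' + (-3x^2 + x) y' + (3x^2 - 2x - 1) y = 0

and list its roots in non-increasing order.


Divide by x^2 to reach normal form y'' + P_1(x) y' + P_2(x) y = 0 with P_1(x) = -3 + 1/x and P_2(x) = 3 - 2/x - 1/x^2.
x = 0 is a singular point because the y'-coefficient -3 + 1/x has a pole at x = 0 and the y-coefficient 3 - 2/x - 1/x^2 has a pole at x = 0.
It is a regular singular point because x P_1(x) = p(x) = 1 - 3x and x^2 P_2(x) = q(x) = 3x^2 - 2x - 1 are polynomials, hence analytic at x = 0.
p(0) = 1,  q(0) = -1.
Indicial equation: r(r-1) + p(0) r + q(0) = 0, i.e. r^2 + (p(0) - 1) r + q(0) = 0, i.e. r^2 - 1 = 0.
Discriminant: (0)^2 - 4(-1) = 4, so r = (0 ± 2)/2.
Solving: r_1 = 1, r_2 = -1.

indicial: r^2 - 1 = 0; roots r_1 = 1, r_2 = -1


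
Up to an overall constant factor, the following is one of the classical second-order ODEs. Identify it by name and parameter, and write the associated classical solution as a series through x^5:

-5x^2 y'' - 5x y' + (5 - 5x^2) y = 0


All three coefficients share the factor -5; dividing through by -5 gives  x^2 y'' + x y' + (x^2 - 1) y = 0.
This matches the Bessel equation x^2 y'' + x y' + (x^2 - nu^2) y = 0 with nu^2 = 1, so nu = 1; the solution bounded at x = 0 is J_1(x).
Frobenius at x = 0: indicial roots ±nu; for r = nu the recurrence k(k + 2nu) c_k = -c_{k-2} gives the standard series J_nu(x) = sum_{k>=0} (-1)^k / (k! (k+nu)!) (x/2)^(2k+nu). Evaluate the first 3 terms:
  k = 0: (-1)^0 / (0! * 1! * 2^1) x^1 = 1/(1*1*2) x^1 = (1/2) x^1
  k = 1: (-1)^1 / (1! * 2! * 2^3) x^3 = -1/(1*2*8) x^3 = (-1/16) x^3
  k = 2: (-1)^2 / (2! * 3! * 2^5) x^5 = 1/(2*6*32) x^5 = (1/384) x^5
Hence J_1(x) = x^5/384 - x^3/16 + x/2 + ....

J_1(x); series = x^5/384 - x^3/16 + x/2


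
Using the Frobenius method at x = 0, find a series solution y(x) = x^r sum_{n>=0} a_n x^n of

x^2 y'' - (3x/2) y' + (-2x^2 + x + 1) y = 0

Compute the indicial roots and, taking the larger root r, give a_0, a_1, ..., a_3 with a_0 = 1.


Write in Frobenius form y'' + (p(x)/x) y' + (q(x)/x^2) y = 0:
  p(x) = -3/2,  q(x) = -2x^2 + x + 1.
Indicial equation: r(r-1) + (-3/2) r + (1) = 0 -> roots r_1 = 2, r_2 = 1/2.
Take r = r_1 = 2. Let y(x) = x^r sum_{n>=0} a_n x^n with a_0 = 1.
Substitute y = x^r sum a_n x^n and match x^{r+n}. The recurrence is
  D(n) a_n + 1 a_{n-1} - 2 a_{n-2} = 0,  where D(n) = (r+n)(r+n-1) + (-3/2)(r+n) + (1).
  a_n = [-1 a_{n-1} + 2 a_{n-2}] / D(n).
Since the indicial polynomial factors as (r - r_1)(r - r_2), D(n) = (r_1 + n - r_1)(r_1 + n - r_2) = n(n + 3/2).
Evaluating step by step (a_0 = 1):
  n = 1: D(1) = 1(1 + 3/2) = 5/2; numerator = -1(1) = -1; a_1 = (-1)/(5/2) = -2/5
  n = 2: D(2) = 2(2 + 3/2) = 7; numerator = -1(-2/5) + 2(1) = 12/5; a_2 = (12/5)/(7) = 12/35
  n = 3: D(3) = 3(3 + 3/2) = 27/2; numerator = -1(12/35) + 2(-2/5) = -8/7; a_3 = (-8/7)/(27/2) = -16/189

r = 2; a_0 = 1; a_1 = -2/5; a_2 = 12/35; a_3 = -16/189


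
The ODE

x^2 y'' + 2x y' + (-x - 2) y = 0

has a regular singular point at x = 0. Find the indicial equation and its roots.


Divide by x^2 to reach normal form y'' + P_1(x) y' + P_2(x) y = 0 with P_1(x) = 2/x and P_2(x) = -1/x - 2/x^2.
x = 0 is a singular point because the y'-coefficient 2/x has a pole at x = 0 and the y-coefficient -1/x - 2/x^2 has a pole at x = 0.
It is a regular singular point because x P_1(x) = p(x) = 2 and x^2 P_2(x) = q(x) = -x - 2 are polynomials, hence analytic at x = 0.
p(0) = 2,  q(0) = -2.
Indicial equation: r(r-1) + p(0) r + q(0) = 0, i.e. r^2 + (p(0) - 1) r + q(0) = 0, i.e. r^2 + 1 r - 2 = 0.
Discriminant: (1)^2 - 4(-2) = 9, so r = (-1 ± 3)/2.
Solving: r_1 = 1, r_2 = -2.

indicial: r^2 + 1 r - 2 = 0; roots r_1 = 1, r_2 = -2


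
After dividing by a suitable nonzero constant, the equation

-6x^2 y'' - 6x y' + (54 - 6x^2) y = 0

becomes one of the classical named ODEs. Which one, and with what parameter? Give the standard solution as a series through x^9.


All three coefficients share the factor -6; dividing through by -6 gives  x^2 y'' + x y' + (x^2 - 9) y = 0.
This matches the Bessel equation x^2 y'' + x y' + (x^2 - nu^2) y = 0 with nu^2 = 9, so nu = 3; the solution bounded at x = 0 is J_3(x).
Frobenius at x = 0: indicial roots ±nu; for r = nu the recurrence k(k + 2nu) c_k = -c_{k-2} gives the standard series J_nu(x) = sum_{k>=0} (-1)^k / (k! (k+nu)!) (x/2)^(2k+nu). Evaluate the first 4 terms:
  k = 0: (-1)^0 / (0! * 3! * 2^3) x^3 = 1/(1*6*8) x^3 = (1/48) x^3
  k = 1: (-1)^1 / (1! * 4! * 2^5) x^5 = -1/(1*24*32) x^5 = (-1/768) x^5
  k = 2: (-1)^2 / (2! * 5! * 2^7) x^7 = 1/(2*120*128) x^7 = (1/30720) x^7
  k = 3: (-1)^3 / (3! * 6! * 2^9) x^9 = -1/(6*720*512) x^9 = (-1/2211840) x^9
Hence J_3(x) = -x^9/2211840 + x^7/30720 - x^5/768 + x^3/48 + ....

J_3(x); series = -x^9/2211840 + x^7/30720 - x^5/768 + x^3/48


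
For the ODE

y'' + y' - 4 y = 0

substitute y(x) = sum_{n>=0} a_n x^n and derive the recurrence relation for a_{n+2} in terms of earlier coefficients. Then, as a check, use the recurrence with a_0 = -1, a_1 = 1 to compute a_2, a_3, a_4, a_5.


Substitute y = sum_n a_n x^n.
y''(x) has coefficient (n+2)(n+1) a_{n+2} at x^n;
y'(x) has coefficient (n+1) a_{n+1} at x^n;
-4 y(x) has coefficient -4 a_n at x^n.
Matching x^n: (n+2)(n+1) a_{n+2} + (n+1) a_{n+1} - 4 a_n = 0.
Thus a_{n+2} = [-(n+1) a_{n+1} + 4 a_n] / ((n+1)(n+2)).

Check with a_0 = -1, a_1 = 1 (apply the recurrence for n = 0, 1, 2, 3): a_0 = -1, a_1 = 1, a_2 = -5/2, a_3 = 3/2, a_4 = -29/24, a_5 = 13/24.

a_(n+2) = [-(n+1) a_(n+1) + 4 a_n] / ((n+1)(n+2)); check: a_0 = -1, a_1 = 1, a_2 = -5/2, a_3 = 3/2, a_4 = -29/24, a_5 = 13/24


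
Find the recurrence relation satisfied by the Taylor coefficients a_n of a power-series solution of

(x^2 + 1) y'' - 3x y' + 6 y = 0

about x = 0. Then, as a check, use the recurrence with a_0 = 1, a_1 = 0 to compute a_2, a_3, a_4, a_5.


Substitute y = sum_n a_n x^n.
(1 + 1 x^2) y'' contributes (n+2)(n+1) a_{n+2} + n(n-1) a_n at x^n.
-3 x y'(x) contributes -3 n a_n at x^n.
6 y(x) contributes 6 a_n at x^n.
Matching x^n: (n+2)(n+1) a_{n+2} + (n(n-1) - 3 n + 6) a_n = 0.
Thus a_{n+2} = (-n(n-1) + 3 n - 6) / ((n+1)(n+2)) * a_n.

Check with a_0 = 1, a_1 = 0 (apply the recurrence for n = 0, 1, 2, 3): a_0 = 1, a_1 = 0, a_2 = -3, a_3 = 0, a_4 = 1/2, a_5 = 0.

a_(n+2) = (-n(n-1) + 3 n - 6) / ((n+1)(n+2)) * a_n; check: a_0 = 1, a_1 = 0, a_2 = -3, a_3 = 0, a_4 = 1/2, a_5 = 0


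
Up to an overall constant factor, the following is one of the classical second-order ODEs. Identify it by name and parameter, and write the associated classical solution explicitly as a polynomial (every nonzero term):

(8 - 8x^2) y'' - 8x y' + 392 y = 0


All three coefficients share the factor 8; dividing through by 8 gives  (1 - x^2) y'' - x y' + 49 y = 0.
This matches the Chebyshev equation (1 - x^2) y'' - x y' + n^2 y = 0 (note the -x y' term, not -2x y') with n^2 = 49, so n = 7; the polynomial solution is T_7(x).
With y = sum_k a_k x^k, matching x^k gives (k+2)(k+1) a_{k+2} = (k^2 - n^2) a_k = (k - 7)(k + 7) a_k. The right side vanishes at k = 7, so the series with the parity of 7 terminates at degree 7.
Standard normalization: leading coefficient of T_n is 2^(n-1), so a_7 = 2^6 = 64. Work downward with a_k = (k+1)(k+2) a_{k+2} / ((k - 7)(k + 7)):
  a_5 = (6)(7)(64) / ((5 - 7)(5 + 7)) = 2688/(-24) = -112
  a_3 = (4)(5)(-112) / ((3 - 7)(3 + 7)) = -2240/(-40) = 56
  a_1 = (2)(3)(56) / ((1 - 7)(1 + 7)) = 336/(-48) = -7
Hence T_7(x) = 64 x^7 - 112 x^5 + 56 x^3 - 7 x.

T_7(x); series = 64 x^7 - 112 x^5 + 56 x^3 - 7 x


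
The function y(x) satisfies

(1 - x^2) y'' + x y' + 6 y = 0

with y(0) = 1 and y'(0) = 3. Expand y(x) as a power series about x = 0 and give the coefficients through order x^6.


Ansatz: y(x) = sum_{n>=0} a_n x^n, so y'(x) = sum_{n>=1} n a_n x^(n-1) and y''(x) = sum_{n>=2} n(n-1) a_n x^(n-2).
Substitute into P(x) y'' + Q(x) y' + R(x) y = 0 with P(x) = 1 - x^2, Q(x) = x, R(x) = 6, and match powers of x.
Initial conditions: a_0 = 1, a_1 = 3.
Setting the coefficient of each power of x to zero and solving order by order (substituting the coefficients already found):
  x^0: 2 a_2 + 6 a_0 = 0  ->  2 a_2 = -6 a_0 = -6  ->  a_2 = -3
  x^1: 6 a_3 + 7 a_1 = 0  ->  6 a_3 = -7 a_1 = -21  ->  a_3 = -7/2
  x^2: 12 a_4 + 6 a_2 = 0  ->  12 a_4 = -6 a_2 = 18  ->  a_4 = 3/2
  x^3: 20 a_5 + 3 a_3 = 0  ->  20 a_5 = -3 a_3 = 21/2  ->  a_5 = 21/40
  x^4: 30 a_6 - 2 a_4 = 0  ->  30 a_6 = 2 a_4 = 3  ->  a_6 = 1/10
Truncated series: y(x) = 1 + 3 x - 3 x^2 - (7/2) x^3 + (3/2) x^4 + (21/40) x^5 + (1/10) x^6 + O(x^7).

a_0 = 1; a_1 = 3; a_2 = -3; a_3 = -7/2; a_4 = 3/2; a_5 = 21/40; a_6 = 1/10


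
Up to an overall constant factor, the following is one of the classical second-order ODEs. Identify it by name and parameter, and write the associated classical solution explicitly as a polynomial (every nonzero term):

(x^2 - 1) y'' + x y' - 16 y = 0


All three coefficients share the factor -1; dividing through by -1 gives  (1 - x^2) y'' - x y' + 16 y = 0.
This matches the Chebyshev equation (1 - x^2) y'' - x y' + n^2 y = 0 (note the -x y' term, not -2x y') with n^2 = 16, so n = 4; the polynomial solution is T_4(x).
With y = sum_k a_k x^k, matching x^k gives (k+2)(k+1) a_{k+2} = (k^2 - n^2) a_k = (k - 4)(k + 4) a_k. The right side vanishes at k = 4, so the series with the parity of 4 terminates at degree 4.
Standard normalization: leading coefficient of T_n is 2^(n-1), so a_4 = 2^3 = 8. Work downward with a_k = (k+1)(k+2) a_{k+2} / ((k - 4)(k + 4)):
  a_2 = (3)(4)(8) / ((2 - 4)(2 + 4)) = 96/(-12) = -8
  a_0 = (1)(2)(-8) / ((0 - 4)(0 + 4)) = -16/(-16) = 1
Hence T_4(x) = 8 x^4 - 8 x^2 + 1.

T_4(x); series = 8 x^4 - 8 x^2 + 1


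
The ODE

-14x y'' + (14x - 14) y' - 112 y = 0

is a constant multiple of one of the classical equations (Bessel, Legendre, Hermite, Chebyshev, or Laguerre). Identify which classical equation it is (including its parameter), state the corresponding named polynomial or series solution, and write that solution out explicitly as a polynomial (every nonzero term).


All three coefficients share the factor -14; dividing through by -14 gives  x y'' + (1 - x) y' + 8 y = 0.
This matches the Laguerre equation x y'' + (1 - x) y' + n y = 0 with n = 8; the polynomial solution is L_8(x).
With y = sum_k a_k x^k, matching x^k gives (k+1)k a_{k+1} + (k+1) a_{k+1} - k a_k + n a_k = 0, i.e. (k+1)^2 a_{k+1} = (k - n) a_k = (k - 8) a_k. The right side vanishes at k = 8, so the series terminates at degree 8.
Standard normalization L_n(0) = 1 gives a_0 = 1. Work upward with a_{k+1} = (k - 8) a_k / (k+1)^2:
  a_1 = (0 - 8)(1) / 1^2 = -8/1 = -8
  a_2 = (1 - 8)(-8) / 2^2 = 56/4 = 14
  a_3 = (2 - 8)(14) / 3^2 = -84/9 = -28/3
  a_4 = (3 - 8)(-28/3) / 4^2 = (140/3)/16 = 35/12
  a_5 = (4 - 8)(35/12) / 5^2 = (-35/3)/25 = -7/15
  a_6 = (5 - 8)(-7/15) / 6^2 = (7/5)/36 = 7/180
  a_7 = (6 - 8)(7/180) / 7^2 = (-7/90)/49 = -1/630
  a_8 = (7 - 8)(-1/630) / 8^2 = (1/630)/64 = 1/40320
Hence L_8(x) = x^8/40320 - x^7/630 + 7 x^6/180 - 7 x^5/15 + 35 x^4/12 - 28 x^3/3 + 14 x^2 - 8 x + 1.

L_8(x); series = x^8/40320 - x^7/630 + 7 x^6/180 - 7 x^5/15 + 35 x^4/12 - 28 x^3/3 + 14 x^2 - 8 x + 1


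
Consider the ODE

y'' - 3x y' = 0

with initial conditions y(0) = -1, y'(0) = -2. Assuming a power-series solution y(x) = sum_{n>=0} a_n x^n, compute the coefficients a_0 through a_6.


Ansatz: y(x) = sum_{n>=0} a_n x^n, so y'(x) = sum_{n>=1} n a_n x^(n-1) and y''(x) = sum_{n>=2} n(n-1) a_n x^(n-2).
Substitute into P(x) y'' + Q(x) y' + R(x) y = 0 with P(x) = 1, Q(x) = -3x, R(x) = 0, and match powers of x.
Initial conditions: a_0 = -1, a_1 = -2.
Setting the coefficient of each power of x to zero and solving order by order (substituting the coefficients already found):
  x^0: 2 a_2 = 0  ->  a_2 = 0
  x^1: 6 a_3 - 3 a_1 = 0  ->  6 a_3 = 3 a_1 = -6  ->  a_3 = -1
  x^2: 12 a_4 - 6 a_2 = 0  ->  12 a_4 = 6 a_2 = 0  ->  a_4 = 0
  x^3: 20 a_5 - 9 a_3 = 0  ->  20 a_5 = 9 a_3 = -9  ->  a_5 = -9/20
  x^4: 30 a_6 - 12 a_4 = 0  ->  30 a_6 = 12 a_4 = 0  ->  a_6 = 0
Truncated series: y(x) = -1 - 2 x - x^3 - (9/20) x^5 + O(x^7).

a_0 = -1; a_1 = -2; a_2 = 0; a_3 = -1; a_4 = 0; a_5 = -9/20; a_6 = 0


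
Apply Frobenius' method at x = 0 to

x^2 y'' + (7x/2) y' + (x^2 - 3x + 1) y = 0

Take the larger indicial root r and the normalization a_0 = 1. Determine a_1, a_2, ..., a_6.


Write in Frobenius form y'' + (p(x)/x) y' + (q(x)/x^2) y = 0:
  p(x) = 7/2,  q(x) = x^2 - 3x + 1.
Indicial equation: r(r-1) + (7/2) r + (1) = 0 -> roots r_1 = -1/2, r_2 = -2.
Take r = r_1 = -1/2. Let y(x) = x^r sum_{n>=0} a_n x^n with a_0 = 1.
Substitute y = x^r sum a_n x^n and match x^{r+n}. The recurrence is
  D(n) a_n - 3 a_{n-1} + 1 a_{n-2} = 0,  where D(n) = (r+n)(r+n-1) + (7/2)(r+n) + (1).
  a_n = [3 a_{n-1} - 1 a_{n-2}] / D(n).
Since the indicial polynomial factors as (r - r_1)(r - r_2), D(n) = (r_1 + n - r_1)(r_1 + n - r_2) = n(n + 3/2).
Evaluating step by step (a_0 = 1):
  n = 1: D(1) = 1(1 + 3/2) = 5/2; numerator = 3(1) = 3; a_1 = (3)/(5/2) = 6/5
  n = 2: D(2) = 2(2 + 3/2) = 7; numerator = 3(6/5) - 1(1) = 13/5; a_2 = (13/5)/(7) = 13/35
  n = 3: D(3) = 3(3 + 3/2) = 27/2; numerator = 3(13/35) - 1(6/5) = -3/35; a_3 = (-3/35)/(27/2) = -2/315
  n = 4: D(4) = 4(4 + 3/2) = 22; numerator = 3(-2/315) - 1(13/35) = -41/105; a_4 = (-41/105)/(22) = -41/2310
  n = 5: D(5) = 5(5 + 3/2) = 65/2; numerator = 3(-41/2310) - 1(-2/315) = -65/1386; a_5 = (-65/1386)/(65/2) = -1/693
  n = 6: D(6) = 6(6 + 3/2) = 45; numerator = 3(-1/693) - 1(-41/2310) = 31/2310; a_6 = (31/2310)/(45) = 31/103950

r = -1/2; a_0 = 1; a_1 = 6/5; a_2 = 13/35; a_3 = -2/315; a_4 = -41/2310; a_5 = -1/693; a_6 = 31/103950


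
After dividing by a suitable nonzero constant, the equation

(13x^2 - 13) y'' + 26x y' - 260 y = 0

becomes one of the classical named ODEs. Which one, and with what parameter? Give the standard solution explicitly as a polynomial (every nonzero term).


All three coefficients share the factor -13; dividing through by -13 gives  (1 - x^2) y'' - 2x y' + 20 y = 0.
This matches the Legendre equation (1 - x^2) y'' - 2x y' + n(n+1) y = 0 (note the -2x y' term) with n(n+1) = 20, so n = 4; the polynomial solution is P_4(x).
With y = sum_k a_k x^k, matching x^k gives (k+2)(k+1) a_{k+2} = [k(k+1) - n(n+1)] a_k = (k - 4)(k + 5) a_k. The right side vanishes at k = 4, so the series with the parity of 4 terminates at degree 4.
Standard normalization (P_n(1) = 1): leading coefficient (2n)!/(2^n (n!)^2) = 40320/(16*576) = 35/8, so a_4 = 35/8. Work downward with a_k = (k+1)(k+2) a_{k+2} / ((k - 4)(k + 5)):
  a_2 = (3)(4)(35/8) / ((2 - 4)(2 + 5)) = (105/2)/(-14) = -15/4
  a_0 = (1)(2)(-15/4) / ((0 - 4)(0 + 5)) = (-15/2)/(-20) = 3/8
Hence P_4(x) = 35 x^4/8 - 15 x^2/4 + 3/8.

P_4(x); series = 35 x^4/8 - 15 x^2/4 + 3/8


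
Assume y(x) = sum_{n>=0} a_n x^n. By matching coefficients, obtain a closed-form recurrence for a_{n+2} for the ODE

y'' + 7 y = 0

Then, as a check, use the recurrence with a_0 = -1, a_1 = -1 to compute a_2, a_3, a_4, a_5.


Substitute y = sum_n a_n x^n into y'' + (const) y = 0.
y''(x) = sum_{n>=0} (n+2)(n+1) a_{n+2} x^n.
The ODE becomes sum_n [(n+2)(n+1) a_{n+2} + 7 a_n] x^n = 0.
Setting each coefficient to zero gives the recurrence:
  (n+2)(n+1) a_{n+2} + 7 a_n = 0,
  a_{n+2} = -7 / ((n+1)(n+2)) a_n.

Check with a_0 = -1, a_1 = -1 (apply the recurrence for n = 0, 1, 2, 3): a_0 = -1, a_1 = -1, a_2 = 7/2, a_3 = 7/6, a_4 = -49/24, a_5 = -49/120.

a_{n+2} = -7/((n+1)(n+2)) * a_n; check: a_0 = -1, a_1 = -1, a_2 = 7/2, a_3 = 7/6, a_4 = -49/24, a_5 = -49/120


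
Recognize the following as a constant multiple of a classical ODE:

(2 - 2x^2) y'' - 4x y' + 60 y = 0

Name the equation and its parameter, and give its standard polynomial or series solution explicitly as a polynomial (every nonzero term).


All three coefficients share the factor 2; dividing through by 2 gives  (1 - x^2) y'' - 2x y' + 30 y = 0.
This matches the Legendre equation (1 - x^2) y'' - 2x y' + n(n+1) y = 0 (note the -2x y' term) with n(n+1) = 30, so n = 5; the polynomial solution is P_5(x).
With y = sum_k a_k x^k, matching x^k gives (k+2)(k+1) a_{k+2} = [k(k+1) - n(n+1)] a_k = (k - 5)(k + 6) a_k. The right side vanishes at k = 5, so the series with the parity of 5 terminates at degree 5.
Standard normalization (P_n(1) = 1): leading coefficient (2n)!/(2^n (n!)^2) = 3628800/(32*14400) = 63/8, so a_5 = 63/8. Work downward with a_k = (k+1)(k+2) a_{k+2} / ((k - 5)(k + 6)):
  a_3 = (4)(5)(63/8) / ((3 - 5)(3 + 6)) = (315/2)/(-18) = -35/4
  a_1 = (2)(3)(-35/4) / ((1 - 5)(1 + 6)) = (-105/2)/(-28) = 15/8
Hence P_5(x) = 63 x^5/8 - 35 x^3/4 + 15 x/8.

P_5(x); series = 63 x^5/8 - 35 x^3/4 + 15 x/8


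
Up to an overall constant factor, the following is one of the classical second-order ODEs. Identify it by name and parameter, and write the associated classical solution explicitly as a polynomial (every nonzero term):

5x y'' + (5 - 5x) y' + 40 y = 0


All three coefficients share the factor 5; dividing through by 5 gives  x y'' + (1 - x) y' + 8 y = 0.
This matches the Laguerre equation x y'' + (1 - x) y' + n y = 0 with n = 8; the polynomial solution is L_8(x).
With y = sum_k a_k x^k, matching x^k gives (k+1)k a_{k+1} + (k+1) a_{k+1} - k a_k + n a_k = 0, i.e. (k+1)^2 a_{k+1} = (k - n) a_k = (k - 8) a_k. The right side vanishes at k = 8, so the series terminates at degree 8.
Standard normalization L_n(0) = 1 gives a_0 = 1. Work upward with a_{k+1} = (k - 8) a_k / (k+1)^2:
  a_1 = (0 - 8)(1) / 1^2 = -8/1 = -8
  a_2 = (1 - 8)(-8) / 2^2 = 56/4 = 14
  a_3 = (2 - 8)(14) / 3^2 = -84/9 = -28/3
  a_4 = (3 - 8)(-28/3) / 4^2 = (140/3)/16 = 35/12
  a_5 = (4 - 8)(35/12) / 5^2 = (-35/3)/25 = -7/15
  a_6 = (5 - 8)(-7/15) / 6^2 = (7/5)/36 = 7/180
  a_7 = (6 - 8)(7/180) / 7^2 = (-7/90)/49 = -1/630
  a_8 = (7 - 8)(-1/630) / 8^2 = (1/630)/64 = 1/40320
Hence L_8(x) = x^8/40320 - x^7/630 + 7 x^6/180 - 7 x^5/15 + 35 x^4/12 - 28 x^3/3 + 14 x^2 - 8 x + 1.

L_8(x); series = x^8/40320 - x^7/630 + 7 x^6/180 - 7 x^5/15 + 35 x^4/12 - 28 x^3/3 + 14 x^2 - 8 x + 1


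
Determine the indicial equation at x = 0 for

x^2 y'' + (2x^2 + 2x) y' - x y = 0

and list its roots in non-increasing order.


Divide by x^2 to reach normal form y'' + P_1(x) y' + P_2(x) y = 0 with P_1(x) = 2 + 2/x and P_2(x) = -1/x.
x = 0 is a singular point because the y'-coefficient 2 + 2/x has a pole at x = 0 and the y-coefficient -1/x has a pole at x = 0.
It is a regular singular point because x P_1(x) = p(x) = 2x + 2 and x^2 P_2(x) = q(x) = -x are polynomials, hence analytic at x = 0.
p(0) = 2,  q(0) = 0.
Indicial equation: r(r-1) + p(0) r + q(0) = 0, i.e. r^2 + (p(0) - 1) r + q(0) = 0, i.e. r^2 + 1 r = 0.
Discriminant: (1)^2 - 4(0) = 1, so r = (-1 ± 1)/2.
Solving: r_1 = 0, r_2 = -1.

indicial: r^2 + 1 r = 0; roots r_1 = 0, r_2 = -1


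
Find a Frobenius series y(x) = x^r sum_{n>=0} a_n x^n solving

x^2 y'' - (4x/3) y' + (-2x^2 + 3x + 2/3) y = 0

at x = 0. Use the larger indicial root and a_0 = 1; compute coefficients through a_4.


Write in Frobenius form y'' + (p(x)/x) y' + (q(x)/x^2) y = 0:
  p(x) = -4/3,  q(x) = -2x^2 + 3x + 2/3.
Indicial equation: r(r-1) + (-4/3) r + (2/3) = 0 -> roots r_1 = 2, r_2 = 1/3.
Take r = r_1 = 2. Let y(x) = x^r sum_{n>=0} a_n x^n with a_0 = 1.
Substitute y = x^r sum a_n x^n and match x^{r+n}. The recurrence is
  D(n) a_n + 3 a_{n-1} - 2 a_{n-2} = 0,  where D(n) = (r+n)(r+n-1) + (-4/3)(r+n) + (2/3).
  a_n = [-3 a_{n-1} + 2 a_{n-2}] / D(n).
Since the indicial polynomial factors as (r - r_1)(r - r_2), D(n) = (r_1 + n - r_1)(r_1 + n - r_2) = n(n + 5/3).
Evaluating step by step (a_0 = 1):
  n = 1: D(1) = 1(1 + 5/3) = 8/3; numerator = -3(1) = -3; a_1 = (-3)/(8/3) = -9/8
  n = 2: D(2) = 2(2 + 5/3) = 22/3; numerator = -3(-9/8) + 2(1) = 43/8; a_2 = (43/8)/(22/3) = 129/176
  n = 3: D(3) = 3(3 + 5/3) = 14; numerator = -3(129/176) + 2(-9/8) = -783/176; a_3 = (-783/176)/(14) = -783/2464
  n = 4: D(4) = 4(4 + 5/3) = 68/3; numerator = -3(-783/2464) + 2(129/176) = 5961/2464; a_4 = (5961/2464)/(68/3) = 17883/167552

r = 2; a_0 = 1; a_1 = -9/8; a_2 = 129/176; a_3 = -783/2464; a_4 = 17883/167552


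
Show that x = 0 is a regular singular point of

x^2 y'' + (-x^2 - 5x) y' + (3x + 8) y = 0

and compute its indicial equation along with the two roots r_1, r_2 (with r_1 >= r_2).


Divide by x^2 to reach normal form y'' + P_1(x) y' + P_2(x) y = 0 with P_1(x) = -1 - 5/x and P_2(x) = 3/x + 8/x^2.
x = 0 is a singular point because the y'-coefficient -1 - 5/x has a pole at x = 0 and the y-coefficient 3/x + 8/x^2 has a pole at x = 0.
It is a regular singular point because x P_1(x) = p(x) = -x - 5 and x^2 P_2(x) = q(x) = 3x + 8 are polynomials, hence analytic at x = 0.
p(0) = -5,  q(0) = 8.
Indicial equation: r(r-1) + p(0) r + q(0) = 0, i.e. r^2 + (p(0) - 1) r + q(0) = 0, i.e. r^2 - 6 r + 8 = 0.
Discriminant: (-6)^2 - 4(8) = 4, so r = (6 ± 2)/2.
Solving: r_1 = 4, r_2 = 2.

indicial: r^2 - 6 r + 8 = 0; roots r_1 = 4, r_2 = 2


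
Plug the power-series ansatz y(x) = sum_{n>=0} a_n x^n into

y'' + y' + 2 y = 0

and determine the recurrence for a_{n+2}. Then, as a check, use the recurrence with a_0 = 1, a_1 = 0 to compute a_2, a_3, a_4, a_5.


Substitute y = sum_n a_n x^n.
y''(x) has coefficient (n+2)(n+1) a_{n+2} at x^n;
y'(x) has coefficient (n+1) a_{n+1} at x^n;
2 y(x) has coefficient 2 a_n at x^n.
Matching x^n: (n+2)(n+1) a_{n+2} + (n+1) a_{n+1} + 2 a_n = 0.
Thus a_{n+2} = [-(n+1) a_{n+1} - 2 a_n] / ((n+1)(n+2)).

Check with a_0 = 1, a_1 = 0 (apply the recurrence for n = 0, 1, 2, 3): a_0 = 1, a_1 = 0, a_2 = -1, a_3 = 1/3, a_4 = 1/12, a_5 = -1/20.

a_(n+2) = [-(n+1) a_(n+1) - 2 a_n] / ((n+1)(n+2)); check: a_0 = 1, a_1 = 0, a_2 = -1, a_3 = 1/3, a_4 = 1/12, a_5 = -1/20


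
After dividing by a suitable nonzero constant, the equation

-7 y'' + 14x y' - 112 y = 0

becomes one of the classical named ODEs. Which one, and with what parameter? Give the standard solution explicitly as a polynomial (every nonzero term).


All three coefficients share the factor -7; dividing through by -7 gives  y'' - 2x y' + 16 y = 0.
This matches the Hermite equation y'' - 2x y' + 2n y = 0 with 2n = 16, so n = 8; the polynomial solution is H_8(x).
With y = sum_k a_k x^k, matching x^k gives (k+2)(k+1) a_{k+2} = 2(k - n) a_k = 2(k - 8) a_k. The right side vanishes at k = 8, so the series with the parity of 8 terminates at degree 8.
Standard normalization: leading coefficient of H_n is 2^n, so a_8 = 2^8 = 256. Work downward with a_k = (k+1)(k+2) a_{k+2} / (2(k - n)):
  a_6 = (7)(8)(256) / (2(6 - 8)) = 14336/(-4) = -3584
  a_4 = (5)(6)(-3584) / (2(4 - 8)) = -107520/(-8) = 13440
  a_2 = (3)(4)(13440) / (2(2 - 8)) = 161280/(-12) = -13440
  a_0 = (1)(2)(-13440) / (2(0 - 8)) = -26880/(-16) = 1680
Hence H_8(x) = 256 x^8 - 3584 x^6 + 13440 x^4 - 13440 x^2 + 1680.

H_8(x); series = 256 x^8 - 3584 x^6 + 13440 x^4 - 13440 x^2 + 1680


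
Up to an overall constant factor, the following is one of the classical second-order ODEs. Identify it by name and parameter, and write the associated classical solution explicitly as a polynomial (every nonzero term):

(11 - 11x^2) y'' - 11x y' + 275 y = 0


All three coefficients share the factor 11; dividing through by 11 gives  (1 - x^2) y'' - x y' + 25 y = 0.
This matches the Chebyshev equation (1 - x^2) y'' - x y' + n^2 y = 0 (note the -x y' term, not -2x y') with n^2 = 25, so n = 5; the polynomial solution is T_5(x).
With y = sum_k a_k x^k, matching x^k gives (k+2)(k+1) a_{k+2} = (k^2 - n^2) a_k = (k - 5)(k + 5) a_k. The right side vanishes at k = 5, so the series with the parity of 5 terminates at degree 5.
Standard normalization: leading coefficient of T_n is 2^(n-1), so a_5 = 2^4 = 16. Work downward with a_k = (k+1)(k+2) a_{k+2} / ((k - 5)(k + 5)):
  a_3 = (4)(5)(16) / ((3 - 5)(3 + 5)) = 320/(-16) = -20
  a_1 = (2)(3)(-20) / ((1 - 5)(1 + 5)) = -120/(-24) = 5
Hence T_5(x) = 16 x^5 - 20 x^3 + 5 x.

T_5(x); series = 16 x^5 - 20 x^3 + 5 x


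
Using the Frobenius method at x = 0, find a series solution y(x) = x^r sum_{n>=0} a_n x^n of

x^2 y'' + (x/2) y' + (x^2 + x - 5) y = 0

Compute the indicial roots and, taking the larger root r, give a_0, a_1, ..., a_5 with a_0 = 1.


Write in Frobenius form y'' + (p(x)/x) y' + (q(x)/x^2) y = 0:
  p(x) = 1/2,  q(x) = x^2 + x - 5.
Indicial equation: r(r-1) + (1/2) r + (-5) = 0 -> roots r_1 = 5/2, r_2 = -2.
Take r = r_1 = 5/2. Let y(x) = x^r sum_{n>=0} a_n x^n with a_0 = 1.
Substitute y = x^r sum a_n x^n and match x^{r+n}. The recurrence is
  D(n) a_n + 1 a_{n-1} + 1 a_{n-2} = 0,  where D(n) = (r+n)(r+n-1) + (1/2)(r+n) + (-5).
  a_n = [-1 a_{n-1} - 1 a_{n-2}] / D(n).
Since the indicial polynomial factors as (r - r_1)(r - r_2), D(n) = (r_1 + n - r_1)(r_1 + n - r_2) = n(n + 9/2).
Evaluating step by step (a_0 = 1):
  n = 1: D(1) = 1(1 + 9/2) = 11/2; numerator = -1(1) = -1; a_1 = (-1)/(11/2) = -2/11
  n = 2: D(2) = 2(2 + 9/2) = 13; numerator = -1(-2/11) - 1(1) = -9/11; a_2 = (-9/11)/(13) = -9/143
  n = 3: D(3) = 3(3 + 9/2) = 45/2; numerator = -1(-9/143) - 1(-2/11) = 35/143; a_3 = (35/143)/(45/2) = 14/1287
  n = 4: D(4) = 4(4 + 9/2) = 34; numerator = -1(14/1287) - 1(-9/143) = 67/1287; a_4 = (67/1287)/(34) = 67/43758
  n = 5: D(5) = 5(5 + 9/2) = 95/2; numerator = -1(67/43758) - 1(14/1287) = -181/14586; a_5 = (-181/14586)/(95/2) = -181/692835

r = 5/2; a_0 = 1; a_1 = -2/11; a_2 = -9/143; a_3 = 14/1287; a_4 = 67/43758; a_5 = -181/692835


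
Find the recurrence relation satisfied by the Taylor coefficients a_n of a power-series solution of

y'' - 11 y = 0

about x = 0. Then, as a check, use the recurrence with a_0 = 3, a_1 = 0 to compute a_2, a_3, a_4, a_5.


Substitute y = sum_n a_n x^n into y'' + (const) y = 0.
y''(x) = sum_{n>=0} (n+2)(n+1) a_{n+2} x^n.
The ODE becomes sum_n [(n+2)(n+1) a_{n+2} - 11 a_n] x^n = 0.
Setting each coefficient to zero gives the recurrence:
  (n+2)(n+1) a_{n+2} - 11 a_n = 0,
  a_{n+2} = 11 / ((n+1)(n+2)) a_n.

Check with a_0 = 3, a_1 = 0 (apply the recurrence for n = 0, 1, 2, 3): a_0 = 3, a_1 = 0, a_2 = 33/2, a_3 = 0, a_4 = 121/8, a_5 = 0.

a_{n+2} = 11/((n+1)(n+2)) * a_n; check: a_0 = 3, a_1 = 0, a_2 = 33/2, a_3 = 0, a_4 = 121/8, a_5 = 0


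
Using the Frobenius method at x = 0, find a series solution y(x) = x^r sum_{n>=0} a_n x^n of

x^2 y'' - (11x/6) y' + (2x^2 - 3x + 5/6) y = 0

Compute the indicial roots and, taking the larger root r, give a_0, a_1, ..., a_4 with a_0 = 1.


Write in Frobenius form y'' + (p(x)/x) y' + (q(x)/x^2) y = 0:
  p(x) = -11/6,  q(x) = 2x^2 - 3x + 5/6.
Indicial equation: r(r-1) + (-11/6) r + (5/6) = 0 -> roots r_1 = 5/2, r_2 = 1/3.
Take r = r_1 = 5/2. Let y(x) = x^r sum_{n>=0} a_n x^n with a_0 = 1.
Substitute y = x^r sum a_n x^n and match x^{r+n}. The recurrence is
  D(n) a_n - 3 a_{n-1} + 2 a_{n-2} = 0,  where D(n) = (r+n)(r+n-1) + (-11/6)(r+n) + (5/6).
  a_n = [3 a_{n-1} - 2 a_{n-2}] / D(n).
Since the indicial polynomial factors as (r - r_1)(r - r_2), D(n) = (r_1 + n - r_1)(r_1 + n - r_2) = n(n + 13/6).
Evaluating step by step (a_0 = 1):
  n = 1: D(1) = 1(1 + 13/6) = 19/6; numerator = 3(1) = 3; a_1 = (3)/(19/6) = 18/19
  n = 2: D(2) = 2(2 + 13/6) = 25/3; numerator = 3(18/19) - 2(1) = 16/19; a_2 = (16/19)/(25/3) = 48/475
  n = 3: D(3) = 3(3 + 13/6) = 31/2; numerator = 3(48/475) - 2(18/19) = -756/475; a_3 = (-756/475)/(31/2) = -1512/14725
  n = 4: D(4) = 4(4 + 13/6) = 74/3; numerator = 3(-1512/14725) - 2(48/475) = -7512/14725; a_4 = (-7512/14725)/(74/3) = -11268/544825

r = 5/2; a_0 = 1; a_1 = 18/19; a_2 = 48/475; a_3 = -1512/14725; a_4 = -11268/544825


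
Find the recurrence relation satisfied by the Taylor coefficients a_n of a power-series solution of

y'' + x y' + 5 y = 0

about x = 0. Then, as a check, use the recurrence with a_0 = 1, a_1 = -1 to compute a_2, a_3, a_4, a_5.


Substitute y = sum_n a_n x^n.
y''(x) has coefficient (n+2)(n+1) a_{n+2} at x^n;
x y'(x) has coefficient n a_n at x^n (shift);
5 y(x) has coefficient 5 a_n at x^n.
Matching x^n: (n+2)(n+1) a_{n+2} + (n + 5) a_n = 0.
Thus a_{n+2} = (-n - 5) / ((n+1)(n+2)) * a_n.

Check with a_0 = 1, a_1 = -1 (apply the recurrence for n = 0, 1, 2, 3): a_0 = 1, a_1 = -1, a_2 = -5/2, a_3 = 1, a_4 = 35/24, a_5 = -2/5.

a_(n+2) = (-n - 5) / ((n+1)(n+2)) * a_n; check: a_0 = 1, a_1 = -1, a_2 = -5/2, a_3 = 1, a_4 = 35/24, a_5 = -2/5


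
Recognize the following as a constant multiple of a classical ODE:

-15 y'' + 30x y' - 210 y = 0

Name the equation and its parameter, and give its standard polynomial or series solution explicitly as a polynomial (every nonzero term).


All three coefficients share the factor -15; dividing through by -15 gives  y'' - 2x y' + 14 y = 0.
This matches the Hermite equation y'' - 2x y' + 2n y = 0 with 2n = 14, so n = 7; the polynomial solution is H_7(x).
With y = sum_k a_k x^k, matching x^k gives (k+2)(k+1) a_{k+2} = 2(k - n) a_k = 2(k - 7) a_k. The right side vanishes at k = 7, so the series with the parity of 7 terminates at degree 7.
Standard normalization: leading coefficient of H_n is 2^n, so a_7 = 2^7 = 128. Work downward with a_k = (k+1)(k+2) a_{k+2} / (2(k - n)):
  a_5 = (6)(7)(128) / (2(5 - 7)) = 5376/(-4) = -1344
  a_3 = (4)(5)(-1344) / (2(3 - 7)) = -26880/(-8) = 3360
  a_1 = (2)(3)(3360) / (2(1 - 7)) = 20160/(-12) = -1680
Hence H_7(x) = 128 x^7 - 1344 x^5 + 3360 x^3 - 1680 x.

H_7(x); series = 128 x^7 - 1344 x^5 + 3360 x^3 - 1680 x


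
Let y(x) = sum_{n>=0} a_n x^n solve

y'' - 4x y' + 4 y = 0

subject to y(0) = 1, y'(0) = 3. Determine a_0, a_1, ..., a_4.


Ansatz: y(x) = sum_{n>=0} a_n x^n, so y'(x) = sum_{n>=1} n a_n x^(n-1) and y''(x) = sum_{n>=2} n(n-1) a_n x^(n-2).
Substitute into P(x) y'' + Q(x) y' + R(x) y = 0 with P(x) = 1, Q(x) = -4x, R(x) = 4, and match powers of x.
Initial conditions: a_0 = 1, a_1 = 3.
Setting the coefficient of each power of x to zero and solving order by order (substituting the coefficients already found):
  x^0: 2 a_2 + 4 a_0 = 0  ->  2 a_2 = -4 a_0 = -4  ->  a_2 = -2
  x^1: 6 a_3 = 0  ->  a_3 = 0
  x^2: 12 a_4 - 4 a_2 = 0  ->  12 a_4 = 4 a_2 = -8  ->  a_4 = -2/3
Truncated series: y(x) = 1 + 3 x - 2 x^2 - (2/3) x^4 + O(x^5).

a_0 = 1; a_1 = 3; a_2 = -2; a_3 = 0; a_4 = -2/3


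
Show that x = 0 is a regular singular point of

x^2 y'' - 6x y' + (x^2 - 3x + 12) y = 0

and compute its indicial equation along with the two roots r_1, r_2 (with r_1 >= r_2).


Divide by x^2 to reach normal form y'' + P_1(x) y' + P_2(x) y = 0 with P_1(x) = -6/x and P_2(x) = 1 - 3/x + 12/x^2.
x = 0 is a singular point because the y'-coefficient -6/x has a pole at x = 0 and the y-coefficient 1 - 3/x + 12/x^2 has a pole at x = 0.
It is a regular singular point because x P_1(x) = p(x) = -6 and x^2 P_2(x) = q(x) = x^2 - 3x + 12 are polynomials, hence analytic at x = 0.
p(0) = -6,  q(0) = 12.
Indicial equation: r(r-1) + p(0) r + q(0) = 0, i.e. r^2 + (p(0) - 1) r + q(0) = 0, i.e. r^2 - 7 r + 12 = 0.
Discriminant: (-7)^2 - 4(12) = 1, so r = (7 ± 1)/2.
Solving: r_1 = 4, r_2 = 3.

indicial: r^2 - 7 r + 12 = 0; roots r_1 = 4, r_2 = 3


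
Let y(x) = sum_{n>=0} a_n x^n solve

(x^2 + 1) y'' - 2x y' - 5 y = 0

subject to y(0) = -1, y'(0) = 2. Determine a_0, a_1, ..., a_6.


Ansatz: y(x) = sum_{n>=0} a_n x^n, so y'(x) = sum_{n>=1} n a_n x^(n-1) and y''(x) = sum_{n>=2} n(n-1) a_n x^(n-2).
Substitute into P(x) y'' + Q(x) y' + R(x) y = 0 with P(x) = x^2 + 1, Q(x) = -2x, R(x) = -5, and match powers of x.
Initial conditions: a_0 = -1, a_1 = 2.
Setting the coefficient of each power of x to zero and solving order by order (substituting the coefficients already found):
  x^0: 2 a_2 - 5 a_0 = 0  ->  2 a_2 = 5 a_0 = -5  ->  a_2 = -5/2
  x^1: 6 a_3 - 7 a_1 = 0  ->  6 a_3 = 7 a_1 = 14  ->  a_3 = 7/3
  x^2: 12 a_4 - 7 a_2 = 0  ->  12 a_4 = 7 a_2 = -35/2  ->  a_4 = -35/24
  x^3: 20 a_5 - 5 a_3 = 0  ->  20 a_5 = 5 a_3 = 35/3  ->  a_5 = 7/12
  x^4: 30 a_6 - a_4 = 0  ->  30 a_6 = a_4 = -35/24  ->  a_6 = -7/144
Truncated series: y(x) = -1 + 2 x - (5/2) x^2 + (7/3) x^3 - (35/24) x^4 + (7/12) x^5 - (7/144) x^6 + O(x^7).

a_0 = -1; a_1 = 2; a_2 = -5/2; a_3 = 7/3; a_4 = -35/24; a_5 = 7/12; a_6 = -7/144


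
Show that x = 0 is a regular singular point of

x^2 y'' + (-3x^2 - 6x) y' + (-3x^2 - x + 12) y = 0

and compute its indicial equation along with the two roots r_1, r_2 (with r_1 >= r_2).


Divide by x^2 to reach normal form y'' + P_1(x) y' + P_2(x) y = 0 with P_1(x) = -3 - 6/x and P_2(x) = -3 - 1/x + 12/x^2.
x = 0 is a singular point because the y'-coefficient -3 - 6/x has a pole at x = 0 and the y-coefficient -3 - 1/x + 12/x^2 has a pole at x = 0.
It is a regular singular point because x P_1(x) = p(x) = -3x - 6 and x^2 P_2(x) = q(x) = -3x^2 - x + 12 are polynomials, hence analytic at x = 0.
p(0) = -6,  q(0) = 12.
Indicial equation: r(r-1) + p(0) r + q(0) = 0, i.e. r^2 + (p(0) - 1) r + q(0) = 0, i.e. r^2 - 7 r + 12 = 0.
Discriminant: (-7)^2 - 4(12) = 1, so r = (7 ± 1)/2.
Solving: r_1 = 4, r_2 = 3.

indicial: r^2 - 7 r + 12 = 0; roots r_1 = 4, r_2 = 3


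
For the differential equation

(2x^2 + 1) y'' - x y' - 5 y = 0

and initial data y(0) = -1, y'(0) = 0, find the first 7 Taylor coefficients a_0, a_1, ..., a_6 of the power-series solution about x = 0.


Ansatz: y(x) = sum_{n>=0} a_n x^n, so y'(x) = sum_{n>=1} n a_n x^(n-1) and y''(x) = sum_{n>=2} n(n-1) a_n x^(n-2).
Substitute into P(x) y'' + Q(x) y' + R(x) y = 0 with P(x) = 2x^2 + 1, Q(x) = -x, R(x) = -5, and match powers of x.
Initial conditions: a_0 = -1, a_1 = 0.
Setting the coefficient of each power of x to zero and solving order by order (substituting the coefficients already found):
  x^0: 2 a_2 - 5 a_0 = 0  ->  2 a_2 = 5 a_0 = -5  ->  a_2 = -5/2
  x^1: 6 a_3 - 6 a_1 = 0  ->  6 a_3 = 6 a_1 = 0  ->  a_3 = 0
  x^2: 12 a_4 - 3 a_2 = 0  ->  12 a_4 = 3 a_2 = -15/2  ->  a_4 = -5/8
  x^3: 20 a_5 + 4 a_3 = 0  ->  20 a_5 = -4 a_3 = 0  ->  a_5 = 0
  x^4: 30 a_6 + 15 a_4 = 0  ->  30 a_6 = -15 a_4 = 75/8  ->  a_6 = 5/16
Truncated series: y(x) = -1 - (5/2) x^2 - (5/8) x^4 + (5/16) x^6 + O(x^7).

a_0 = -1; a_1 = 0; a_2 = -5/2; a_3 = 0; a_4 = -5/8; a_5 = 0; a_6 = 5/16


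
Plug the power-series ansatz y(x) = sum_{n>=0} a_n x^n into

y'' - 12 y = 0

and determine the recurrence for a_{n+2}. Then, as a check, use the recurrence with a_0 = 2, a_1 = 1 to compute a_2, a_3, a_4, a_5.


Substitute y = sum_n a_n x^n into y'' + (const) y = 0.
y''(x) = sum_{n>=0} (n+2)(n+1) a_{n+2} x^n.
The ODE becomes sum_n [(n+2)(n+1) a_{n+2} - 12 a_n] x^n = 0.
Setting each coefficient to zero gives the recurrence:
  (n+2)(n+1) a_{n+2} - 12 a_n = 0,
  a_{n+2} = 12 / ((n+1)(n+2)) a_n.

Check with a_0 = 2, a_1 = 1 (apply the recurrence for n = 0, 1, 2, 3): a_0 = 2, a_1 = 1, a_2 = 12, a_3 = 2, a_4 = 12, a_5 = 6/5.

a_{n+2} = 12/((n+1)(n+2)) * a_n; check: a_0 = 2, a_1 = 1, a_2 = 12, a_3 = 2, a_4 = 12, a_5 = 6/5


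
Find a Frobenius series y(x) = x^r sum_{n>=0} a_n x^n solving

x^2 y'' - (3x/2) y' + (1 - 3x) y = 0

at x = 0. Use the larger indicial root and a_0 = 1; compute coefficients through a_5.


Write in Frobenius form y'' + (p(x)/x) y' + (q(x)/x^2) y = 0:
  p(x) = -3/2,  q(x) = 1 - 3x.
Indicial equation: r(r-1) + (-3/2) r + (1) = 0 -> roots r_1 = 2, r_2 = 1/2.
Take r = r_1 = 2. Let y(x) = x^r sum_{n>=0} a_n x^n with a_0 = 1.
Substitute y = x^r sum a_n x^n and match x^{r+n}. The recurrence is
  D(n) a_n - 3 a_{n-1} = 0,  where D(n) = (r+n)(r+n-1) + (-3/2)(r+n) + (1).
  a_n = 3 / D(n) * a_{n-1}.
Since the indicial polynomial factors as (r - r_1)(r - r_2), D(n) = (r_1 + n - r_1)(r_1 + n - r_2) = n(n + 3/2).
Evaluating step by step (a_0 = 1):
  n = 1: D(1) = 1(1 + 3/2) = 5/2; numerator = 3(1) = 3; a_1 = (3)/(5/2) = 6/5
  n = 2: D(2) = 2(2 + 3/2) = 7; numerator = 3(6/5) = 18/5; a_2 = (18/5)/(7) = 18/35
  n = 3: D(3) = 3(3 + 3/2) = 27/2; numerator = 3(18/35) = 54/35; a_3 = (54/35)/(27/2) = 4/35
  n = 4: D(4) = 4(4 + 3/2) = 22; numerator = 3(4/35) = 12/35; a_4 = (12/35)/(22) = 6/385
  n = 5: D(5) = 5(5 + 3/2) = 65/2; numerator = 3(6/385) = 18/385; a_5 = (18/385)/(65/2) = 36/25025

r = 2; a_0 = 1; a_1 = 6/5; a_2 = 18/35; a_3 = 4/35; a_4 = 6/385; a_5 = 36/25025
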